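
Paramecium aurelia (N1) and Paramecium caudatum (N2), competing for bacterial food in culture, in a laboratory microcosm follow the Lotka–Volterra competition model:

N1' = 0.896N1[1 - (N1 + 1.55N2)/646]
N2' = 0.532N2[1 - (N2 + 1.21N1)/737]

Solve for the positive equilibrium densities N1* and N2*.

Setting both brackets to zero gives the nullclines N1 + 1.55N2 = 646 and 1.21N1 + N2 = 737.
Substituting N2 = 737 - 1.21N1 into the first: N1(1 - 1.55·1.21) = 646 - 1.55·737.
So N1* = -496/-0.875 = 567, and then N2* = 737 - 1.21·567 = 51.

N1* ≈ 567, N2* ≈ 51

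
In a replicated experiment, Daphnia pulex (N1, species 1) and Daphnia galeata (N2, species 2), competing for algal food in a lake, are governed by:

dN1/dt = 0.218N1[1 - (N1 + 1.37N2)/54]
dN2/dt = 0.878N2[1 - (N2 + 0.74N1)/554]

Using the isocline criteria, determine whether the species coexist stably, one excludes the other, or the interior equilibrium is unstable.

species 2 excludes species 1

Compare the nullcline intercepts: K1/α12 = 54/1.37 = 39.4 < K2 = 554; K2/α21 = 554/0.74 = 749 > K1 = 54.
Since the inequalities point opposite ways, species 2 can invade but species 1 cannot.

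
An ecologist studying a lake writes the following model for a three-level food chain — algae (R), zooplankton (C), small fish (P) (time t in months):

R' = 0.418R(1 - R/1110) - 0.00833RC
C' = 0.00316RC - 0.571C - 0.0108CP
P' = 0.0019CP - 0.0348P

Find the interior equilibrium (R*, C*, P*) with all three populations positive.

R* ≈ 705, C* ≈ 18.3, P* ≈ 153

From dP/dt = 0: 0.0019C* = 0.0348, so C* = 18.3.
From dR/dt = 0: 0.418(1 - R*/1110) = 0.00833·18.3, giving R* = 1110·(1 - 0.365) = 705.
From dC/dt = 0: 0.00316·705 - 0.571 = 0.0108P*, so P* = 1.66/0.0108 = 153.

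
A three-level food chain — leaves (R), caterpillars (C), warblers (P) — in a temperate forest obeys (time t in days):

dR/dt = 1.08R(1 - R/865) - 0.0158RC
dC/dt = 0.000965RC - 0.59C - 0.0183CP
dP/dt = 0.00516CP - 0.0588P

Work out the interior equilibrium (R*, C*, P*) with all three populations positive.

From dP/dt = 0: 0.00516C* = 0.0588, so C* = 11.4.
From dR/dt = 0: 1.08(1 - R*/865) = 0.0158·11.4, giving R* = 865·(1 - 0.167) = 721.
From dC/dt = 0: 0.000965·721 - 0.59 = 0.0183P*, so P* = 0.106/0.0183 = 5.77.

R* ≈ 721, C* ≈ 11.4, P* ≈ 5.77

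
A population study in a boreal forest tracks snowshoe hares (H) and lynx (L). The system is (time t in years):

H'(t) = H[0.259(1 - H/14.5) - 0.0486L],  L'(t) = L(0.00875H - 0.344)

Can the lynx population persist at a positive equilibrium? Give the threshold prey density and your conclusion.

The predator equation gives dL/dt > 0 only when H > 0.344/0.00875 = 39.3.
Without the predator, H → K = 14.5. Since 14.5 < 39.3, the predator cannot invade.

Threshold H = 39.3; K < 39.3, so no, the predator goes extinct.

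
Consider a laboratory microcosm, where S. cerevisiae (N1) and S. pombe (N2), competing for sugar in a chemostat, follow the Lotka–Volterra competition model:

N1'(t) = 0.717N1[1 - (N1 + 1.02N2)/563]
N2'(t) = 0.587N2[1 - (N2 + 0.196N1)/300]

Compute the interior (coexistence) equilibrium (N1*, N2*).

N1* ≈ 321, N2* ≈ 237

Setting both brackets to zero gives the nullclines N1 + 1.02N2 = 563 and 0.196N1 + N2 = 300.
Substituting N2 = 300 - 0.196N1 into the first: N1(1 - 1.02·0.196) = 563 - 1.02·300.
So N1* = 257/0.8 = 321, and then N2* = 300 - 0.196·321 = 237.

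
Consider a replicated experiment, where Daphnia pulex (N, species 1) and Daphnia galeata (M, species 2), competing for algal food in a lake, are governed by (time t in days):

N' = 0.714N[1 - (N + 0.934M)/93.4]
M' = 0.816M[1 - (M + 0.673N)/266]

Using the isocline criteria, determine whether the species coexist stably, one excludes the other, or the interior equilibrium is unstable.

species 2 excludes species 1

Compare the nullcline intercepts: K1/α12 = 93.4/0.934 = 100 < K2 = 266; K2/α21 = 266/0.673 = 395 > K1 = 93.4.
Since the inequalities point opposite ways, species 2 can invade but species 1 cannot.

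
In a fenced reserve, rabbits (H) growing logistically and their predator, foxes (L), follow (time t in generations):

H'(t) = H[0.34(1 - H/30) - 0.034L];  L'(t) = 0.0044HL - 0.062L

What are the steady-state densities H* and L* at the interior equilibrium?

From dL/dt = 0 with L > 0: 0.0044H* = 0.062, so H* = 14.1.
Substitute into dH/dt = 0: 0.34(1 - 14.1/30) = 0.034L*.
The bracket is 0.53, giving L* = 0.18/0.034 = 5.3.

H* ≈ 14.1, L* ≈ 5.3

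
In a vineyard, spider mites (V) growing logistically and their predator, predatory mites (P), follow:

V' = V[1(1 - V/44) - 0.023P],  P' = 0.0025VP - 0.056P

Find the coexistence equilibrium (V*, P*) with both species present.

V* ≈ 22.4, P* ≈ 21.3

From dP/dt = 0 with P > 0: 0.0025V* = 0.056, so V* = 22.4.
Substitute into dV/dt = 0: 1(1 - 22.4/44) = 0.023P*.
The bracket is 0.491, giving P* = 0.491/0.023 = 21.3.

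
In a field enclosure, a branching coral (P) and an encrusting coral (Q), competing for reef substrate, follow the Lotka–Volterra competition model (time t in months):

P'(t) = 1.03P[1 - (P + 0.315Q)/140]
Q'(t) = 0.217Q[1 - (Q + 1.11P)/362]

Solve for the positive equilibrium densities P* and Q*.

P* ≈ 39.9, Q* ≈ 318

Setting both brackets to zero gives the nullclines P + 0.315Q = 140 and 1.11P + Q = 362.
Substituting Q = 362 - 1.11P into the first: P(1 - 0.315·1.11) = 140 - 0.315·362.
So P* = 26/0.65 = 39.9, and then Q* = 362 - 1.11·39.9 = 318.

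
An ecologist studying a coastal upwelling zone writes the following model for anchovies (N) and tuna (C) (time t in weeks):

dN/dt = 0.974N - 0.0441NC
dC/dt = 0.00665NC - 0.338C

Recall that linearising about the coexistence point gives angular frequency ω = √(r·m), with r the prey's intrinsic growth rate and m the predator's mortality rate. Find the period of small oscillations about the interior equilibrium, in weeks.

Here r = 0.974 and m = 0.338, so r·m = 0.329.
ω = √0.329 = 0.574 per week, hence T = 2π/ω ≈ 11 weeks.

T ≈ 11 weeks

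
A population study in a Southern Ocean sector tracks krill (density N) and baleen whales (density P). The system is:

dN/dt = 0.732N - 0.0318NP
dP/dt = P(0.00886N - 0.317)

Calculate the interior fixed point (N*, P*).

N* ≈ 35.8, P* ≈ 23

Set dP/dt = 0 with P > 0: 0.00886N - 0.317 = 0, so N* = 0.317/0.00886 = 35.8.
Set dN/dt = 0 with N > 0: 0.732 - 0.0318P = 0, so P* = 0.732/0.0318 = 23.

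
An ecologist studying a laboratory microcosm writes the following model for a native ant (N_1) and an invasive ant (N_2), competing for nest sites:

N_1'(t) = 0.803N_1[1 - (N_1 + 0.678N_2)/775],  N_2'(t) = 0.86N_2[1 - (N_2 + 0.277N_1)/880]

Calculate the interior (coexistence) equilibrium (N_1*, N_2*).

N_1* ≈ 220, N_2* ≈ 819

Setting both brackets to zero gives the nullclines N_1 + 0.678N_2 = 775 and 0.277N_1 + N_2 = 880.
Substituting N_2 = 880 - 0.277N_1 into the first: N_1(1 - 0.678·0.277) = 775 - 0.678·880.
So N_1* = 178/0.812 = 220, and then N_2* = 880 - 0.277·220 = 819.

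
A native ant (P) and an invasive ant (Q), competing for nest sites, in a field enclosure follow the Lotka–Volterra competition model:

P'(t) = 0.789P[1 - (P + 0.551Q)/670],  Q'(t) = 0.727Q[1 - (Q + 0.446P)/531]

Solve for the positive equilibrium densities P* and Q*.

P* ≈ 500, Q* ≈ 308

Setting both brackets to zero gives the nullclines P + 0.551Q = 670 and 0.446P + Q = 531.
Substituting Q = 531 - 0.446P into the first: P(1 - 0.551·0.446) = 670 - 0.551·531.
So P* = 377/0.754 = 500, and then Q* = 531 - 0.446·500 = 308.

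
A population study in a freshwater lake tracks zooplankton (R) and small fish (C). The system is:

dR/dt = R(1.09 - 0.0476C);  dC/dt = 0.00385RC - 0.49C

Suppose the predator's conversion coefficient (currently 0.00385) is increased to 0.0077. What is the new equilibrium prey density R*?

At the interior fixed point, setting dC/dt = 0 with C > 0 fixes R* = (predator death rate)/(RC coefficient) — independent of the other coefficients.
With the change, R* = 0.49/0.0077 = 63.6; it falls from 127.

R* ≈ 63.6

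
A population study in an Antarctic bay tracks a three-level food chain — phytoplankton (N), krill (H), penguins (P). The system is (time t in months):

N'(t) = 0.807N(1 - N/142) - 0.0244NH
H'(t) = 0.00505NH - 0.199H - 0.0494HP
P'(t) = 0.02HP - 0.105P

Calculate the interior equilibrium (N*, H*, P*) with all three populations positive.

From dP/dt = 0: 0.02H* = 0.105, so H* = 5.25.
From dN/dt = 0: 0.807(1 - N*/142) = 0.0244·5.25, giving N* = 142·(1 - 0.159) = 119.
From dH/dt = 0: 0.00505·119 - 0.199 = 0.0494P*, so P* = 0.404/0.0494 = 8.18.

N* ≈ 119, H* ≈ 5.25, P* ≈ 8.18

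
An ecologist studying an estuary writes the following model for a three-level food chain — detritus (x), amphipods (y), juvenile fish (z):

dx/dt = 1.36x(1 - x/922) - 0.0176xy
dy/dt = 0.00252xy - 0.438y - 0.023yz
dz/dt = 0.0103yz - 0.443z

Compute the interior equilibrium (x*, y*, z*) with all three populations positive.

From dz/dt = 0: 0.0103y* = 0.443, so y* = 43.
From dx/dt = 0: 1.36(1 - x*/922) = 0.0176·43, giving x* = 922·(1 - 0.557) = 409.
From dy/dt = 0: 0.00252·409 - 0.438 = 0.023z*, so z* = 0.592/0.023 = 25.7.

x* ≈ 409, y* ≈ 43, z* ≈ 25.7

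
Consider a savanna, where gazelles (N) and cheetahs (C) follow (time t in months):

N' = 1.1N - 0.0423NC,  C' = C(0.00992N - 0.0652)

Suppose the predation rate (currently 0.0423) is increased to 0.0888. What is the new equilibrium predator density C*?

At the interior fixed point, setting dN/dt = 0 with N > 0 fixes C* = (prey growth rate)/(NC coefficient) — independent of the other coefficients.
With the change, C* = 1.1/0.0888 = 12.4; it falls from 26.

C* ≈ 12.4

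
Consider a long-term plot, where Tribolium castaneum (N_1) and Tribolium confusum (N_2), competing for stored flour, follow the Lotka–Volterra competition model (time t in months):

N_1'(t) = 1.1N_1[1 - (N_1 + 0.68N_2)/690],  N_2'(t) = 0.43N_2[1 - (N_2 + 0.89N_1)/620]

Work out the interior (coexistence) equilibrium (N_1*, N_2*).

Setting both brackets to zero gives the nullclines N_1 + 0.68N_2 = 690 and 0.89N_1 + N_2 = 620.
Substituting N_2 = 620 - 0.89N_1 into the first: N_1(1 - 0.68·0.89) = 690 - 0.68·620.
So N_1* = 268/0.395 = 680, and then N_2* = 620 - 0.89·680 = 14.9.

N_1* ≈ 680, N_2* ≈ 14.9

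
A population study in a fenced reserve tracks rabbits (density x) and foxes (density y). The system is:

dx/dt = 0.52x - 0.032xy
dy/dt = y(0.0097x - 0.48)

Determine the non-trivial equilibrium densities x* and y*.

x* ≈ 49.5, y* ≈ 16.2

Set dy/dt = 0 with y > 0: 0.0097x - 0.48 = 0, so x* = 0.48/0.0097 = 49.5.
Set dx/dt = 0 with x > 0: 0.52 - 0.032y = 0, so y* = 0.52/0.032 = 16.2.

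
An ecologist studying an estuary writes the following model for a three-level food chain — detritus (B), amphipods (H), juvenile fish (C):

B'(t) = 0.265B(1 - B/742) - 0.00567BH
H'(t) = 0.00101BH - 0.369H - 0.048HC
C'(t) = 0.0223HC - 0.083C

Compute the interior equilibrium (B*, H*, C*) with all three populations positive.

From dC/dt = 0: 0.0223H* = 0.083, so H* = 3.72.
From dB/dt = 0: 0.265(1 - B*/742) = 0.00567·3.72, giving B* = 742·(1 - 0.0796) = 683.
From dH/dt = 0: 0.00101·683 - 0.369 = 0.048C*, so C* = 0.321/0.048 = 6.68.

B* ≈ 683, H* ≈ 3.72, C* ≈ 6.68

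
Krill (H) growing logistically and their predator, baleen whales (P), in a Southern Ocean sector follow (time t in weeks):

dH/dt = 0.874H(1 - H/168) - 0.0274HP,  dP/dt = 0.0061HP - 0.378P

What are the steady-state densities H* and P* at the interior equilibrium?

H* ≈ 62, P* ≈ 20.1

From dP/dt = 0 with P > 0: 0.0061H* = 0.378, so H* = 62.
Substitute into dH/dt = 0: 0.874(1 - 62/168) = 0.0274P*.
The bracket is 0.631, giving P* = 0.552/0.0274 = 20.1.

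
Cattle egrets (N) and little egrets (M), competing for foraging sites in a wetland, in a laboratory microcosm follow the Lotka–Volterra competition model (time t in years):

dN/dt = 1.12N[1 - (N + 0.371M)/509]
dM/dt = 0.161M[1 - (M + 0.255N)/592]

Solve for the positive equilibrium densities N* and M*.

Setting both brackets to zero gives the nullclines N + 0.371M = 509 and 0.255N + M = 592.
Substituting M = 592 - 0.255N into the first: N(1 - 0.371·0.255) = 509 - 0.371·592.
So N* = 289/0.905 = 320, and then M* = 592 - 0.255·320 = 511.

N* ≈ 320, M* ≈ 511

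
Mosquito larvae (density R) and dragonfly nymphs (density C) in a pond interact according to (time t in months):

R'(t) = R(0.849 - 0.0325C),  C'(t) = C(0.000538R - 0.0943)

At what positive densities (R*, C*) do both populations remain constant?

R* ≈ 175, C* ≈ 26.1

Set dC/dt = 0 with C > 0: 0.000538R - 0.0943 = 0, so R* = 0.0943/0.000538 = 175.
Set dR/dt = 0 with R > 0: 0.849 - 0.0325C = 0, so C* = 0.849/0.0325 = 26.1.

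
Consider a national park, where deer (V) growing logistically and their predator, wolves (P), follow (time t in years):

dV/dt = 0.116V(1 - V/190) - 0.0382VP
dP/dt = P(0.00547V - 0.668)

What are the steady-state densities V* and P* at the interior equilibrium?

From dP/dt = 0 with P > 0: 0.00547V* = 0.668, so V* = 122.
Substitute into dV/dt = 0: 0.116(1 - 122/190) = 0.0382P*.
The bracket is 0.357, giving P* = 0.0414/0.0382 = 1.08.

V* ≈ 122, P* ≈ 1.08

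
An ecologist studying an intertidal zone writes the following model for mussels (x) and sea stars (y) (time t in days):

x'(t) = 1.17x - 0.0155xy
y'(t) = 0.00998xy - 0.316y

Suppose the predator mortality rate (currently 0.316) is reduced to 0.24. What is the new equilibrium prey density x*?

x* ≈ 24

At the interior fixed point, setting dy/dt = 0 with y > 0 fixes x* = (predator death rate)/(xy coefficient) — independent of the other coefficients.
With the change, x* = 0.24/0.00998 = 24; it falls from 31.7.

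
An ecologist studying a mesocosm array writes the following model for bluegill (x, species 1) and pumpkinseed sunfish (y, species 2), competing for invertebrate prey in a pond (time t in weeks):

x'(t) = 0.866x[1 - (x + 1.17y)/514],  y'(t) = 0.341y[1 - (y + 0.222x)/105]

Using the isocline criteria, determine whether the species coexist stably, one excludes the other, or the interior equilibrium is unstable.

Compare the nullcline intercepts: K1/α12 = 514/1.17 = 439 > K2 = 105; K2/α21 = 105/0.222 = 473 < K1 = 514.
Since the inequalities point opposite ways, species 1 can invade but species 2 cannot.

species 1 excludes species 2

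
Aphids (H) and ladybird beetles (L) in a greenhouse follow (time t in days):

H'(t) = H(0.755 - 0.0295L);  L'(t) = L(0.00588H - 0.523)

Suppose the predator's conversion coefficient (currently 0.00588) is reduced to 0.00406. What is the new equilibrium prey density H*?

At the interior fixed point, setting dL/dt = 0 with L > 0 fixes H* = (predator death rate)/(HL coefficient) — independent of the other coefficients.
With the change, H* = 0.523/0.00406 = 129; it rises from 88.9.

H* ≈ 129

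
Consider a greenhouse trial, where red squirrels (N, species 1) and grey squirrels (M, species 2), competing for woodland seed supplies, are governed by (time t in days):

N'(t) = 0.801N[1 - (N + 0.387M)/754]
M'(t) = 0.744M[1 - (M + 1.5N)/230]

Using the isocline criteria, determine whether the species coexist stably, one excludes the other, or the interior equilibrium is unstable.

Compare the nullcline intercepts: K1/α12 = 754/0.387 = 1950 > K2 = 230; K2/α21 = 230/1.5 = 153 < K1 = 754.
Since the inequalities point opposite ways, species 1 can invade but species 2 cannot.

species 1 excludes species 2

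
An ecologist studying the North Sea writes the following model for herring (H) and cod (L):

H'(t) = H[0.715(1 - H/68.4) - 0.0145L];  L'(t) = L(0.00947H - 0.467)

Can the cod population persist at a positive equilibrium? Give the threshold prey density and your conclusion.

The predator equation gives dL/dt > 0 only when H > 0.467/0.00947 = 49.3.
Without the predator, H → K = 68.4. Since 68.4 > 49.3, the predator can invade and persist.

Threshold H = 49.3; K > 49.3, so yes, the predator persists.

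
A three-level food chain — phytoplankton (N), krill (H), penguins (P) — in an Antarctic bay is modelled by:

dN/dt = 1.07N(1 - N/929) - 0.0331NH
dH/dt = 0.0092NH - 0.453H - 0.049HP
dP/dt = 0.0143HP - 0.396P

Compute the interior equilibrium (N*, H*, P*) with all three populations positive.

From dP/dt = 0: 0.0143H* = 0.396, so H* = 27.7.
From dN/dt = 0: 1.07(1 - N*/929) = 0.0331·27.7, giving N* = 929·(1 - 0.857) = 133.
From dH/dt = 0: 0.0092·133 - 0.453 = 0.049P*, so P* = 0.772/0.049 = 15.8.

N* ≈ 133, H* ≈ 27.7, P* ≈ 15.8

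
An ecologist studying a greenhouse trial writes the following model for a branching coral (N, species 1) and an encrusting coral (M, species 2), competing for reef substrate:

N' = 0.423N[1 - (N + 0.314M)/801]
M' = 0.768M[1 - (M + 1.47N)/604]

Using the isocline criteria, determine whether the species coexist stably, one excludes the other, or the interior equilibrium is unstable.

species 1 excludes species 2

Compare the nullcline intercepts: K1/α12 = 801/0.314 = 2550 > K2 = 604; K2/α21 = 604/1.47 = 411 < K1 = 801.
Since the inequalities point opposite ways, species 1 can invade but species 2 cannot.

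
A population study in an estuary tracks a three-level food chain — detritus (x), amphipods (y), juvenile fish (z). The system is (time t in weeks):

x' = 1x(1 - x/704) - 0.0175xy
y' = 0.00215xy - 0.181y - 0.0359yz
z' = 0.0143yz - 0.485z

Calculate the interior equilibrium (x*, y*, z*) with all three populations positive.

From dz/dt = 0: 0.0143y* = 0.485, so y* = 33.9.
From dx/dt = 0: 1(1 - x*/704) = 0.0175·33.9, giving x* = 704·(1 - 0.594) = 286.
From dy/dt = 0: 0.00215·286 - 0.181 = 0.0359z*, so z* = 0.434/0.0359 = 12.1.

x* ≈ 286, y* ≈ 33.9, z* ≈ 12.1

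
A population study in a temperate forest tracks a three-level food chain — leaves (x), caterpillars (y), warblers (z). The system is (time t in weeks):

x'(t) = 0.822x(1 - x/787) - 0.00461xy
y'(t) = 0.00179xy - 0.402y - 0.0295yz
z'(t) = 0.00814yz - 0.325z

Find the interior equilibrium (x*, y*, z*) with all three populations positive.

x* ≈ 611, y* ≈ 39.9, z* ≈ 23.4

From dz/dt = 0: 0.00814y* = 0.325, so y* = 39.9.
From dx/dt = 0: 0.822(1 - x*/787) = 0.00461·39.9, giving x* = 787·(1 - 0.224) = 611.
From dy/dt = 0: 0.00179·611 - 0.402 = 0.0295z*, so z* = 0.691/0.0295 = 23.4.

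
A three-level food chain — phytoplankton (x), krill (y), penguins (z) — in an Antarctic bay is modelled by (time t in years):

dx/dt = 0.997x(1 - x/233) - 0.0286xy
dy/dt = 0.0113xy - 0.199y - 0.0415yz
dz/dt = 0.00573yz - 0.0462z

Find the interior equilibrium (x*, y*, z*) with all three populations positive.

From dz/dt = 0: 0.00573y* = 0.0462, so y* = 8.06.
From dx/dt = 0: 0.997(1 - x*/233) = 0.0286·8.06, giving x* = 233·(1 - 0.231) = 179.
From dy/dt = 0: 0.0113·179 - 0.199 = 0.0415z*, so z* = 1.82/0.0415 = 44.

x* ≈ 179, y* ≈ 8.06, z* ≈ 44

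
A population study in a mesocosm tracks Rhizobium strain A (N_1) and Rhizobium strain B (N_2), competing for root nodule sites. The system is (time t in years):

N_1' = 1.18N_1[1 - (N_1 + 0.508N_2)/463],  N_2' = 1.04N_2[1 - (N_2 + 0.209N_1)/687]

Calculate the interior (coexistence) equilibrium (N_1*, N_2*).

Setting both brackets to zero gives the nullclines N_1 + 0.508N_2 = 463 and 0.209N_1 + N_2 = 687.
Substituting N_2 = 687 - 0.209N_1 into the first: N_1(1 - 0.508·0.209) = 463 - 0.508·687.
So N_1* = 114/0.894 = 128, and then N_2* = 687 - 0.209·128 = 660.

N_1* ≈ 128, N_2* ≈ 660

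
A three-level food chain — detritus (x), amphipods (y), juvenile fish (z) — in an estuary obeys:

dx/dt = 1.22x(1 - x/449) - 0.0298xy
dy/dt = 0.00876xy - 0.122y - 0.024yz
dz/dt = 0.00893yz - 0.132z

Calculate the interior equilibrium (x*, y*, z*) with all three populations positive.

x* ≈ 287, y* ≈ 14.8, z* ≈ 99.6

From dz/dt = 0: 0.00893y* = 0.132, so y* = 14.8.
From dx/dt = 0: 1.22(1 - x*/449) = 0.0298·14.8, giving x* = 449·(1 - 0.361) = 287.
From dy/dt = 0: 0.00876·287 - 0.122 = 0.024z*, so z* = 2.39/0.024 = 99.6.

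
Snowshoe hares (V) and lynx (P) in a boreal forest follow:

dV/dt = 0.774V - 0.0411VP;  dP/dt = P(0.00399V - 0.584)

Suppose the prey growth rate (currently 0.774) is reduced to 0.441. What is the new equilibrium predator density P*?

At the interior fixed point, setting dV/dt = 0 with V > 0 fixes P* = (prey growth rate)/(VP coefficient) — independent of the other coefficients.
With the change, P* = 0.441/0.0411 = 10.7; it falls from 18.8.

P* ≈ 10.7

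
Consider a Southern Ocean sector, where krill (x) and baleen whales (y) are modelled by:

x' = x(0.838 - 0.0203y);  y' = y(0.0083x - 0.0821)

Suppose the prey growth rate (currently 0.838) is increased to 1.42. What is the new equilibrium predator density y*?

y* ≈ 70

At the interior fixed point, setting dx/dt = 0 with x > 0 fixes y* = (prey growth rate)/(xy coefficient) — independent of the other coefficients.
With the change, y* = 1.42/0.0203 = 70; it rises from 41.3.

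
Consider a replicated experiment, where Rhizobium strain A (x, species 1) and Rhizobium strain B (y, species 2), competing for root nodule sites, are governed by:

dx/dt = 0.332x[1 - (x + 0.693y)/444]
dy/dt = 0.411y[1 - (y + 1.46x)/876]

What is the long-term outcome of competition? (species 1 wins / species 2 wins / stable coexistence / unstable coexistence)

Compare the nullcline intercepts: K1/α12 = 444/0.693 = 641 < K2 = 876; K2/α21 = 876/1.46 = 600 > K1 = 444.
Since the inequalities point opposite ways, species 2 can invade but species 1 cannot.

species 2 excludes species 1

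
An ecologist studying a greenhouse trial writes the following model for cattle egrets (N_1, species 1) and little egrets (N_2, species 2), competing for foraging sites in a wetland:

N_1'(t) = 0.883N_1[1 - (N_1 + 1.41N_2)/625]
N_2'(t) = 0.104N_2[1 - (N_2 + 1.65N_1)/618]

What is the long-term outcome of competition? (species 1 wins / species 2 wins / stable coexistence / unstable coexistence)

Compare the nullcline intercepts: K1/α12 = 625/1.41 = 443 < K2 = 618; K2/α21 = 618/1.65 = 375 < K1 = 625.
Since both are reversed, neither can invade when rare; the interior point is a saddle.

unstable coexistence (outcome depends on initial conditions)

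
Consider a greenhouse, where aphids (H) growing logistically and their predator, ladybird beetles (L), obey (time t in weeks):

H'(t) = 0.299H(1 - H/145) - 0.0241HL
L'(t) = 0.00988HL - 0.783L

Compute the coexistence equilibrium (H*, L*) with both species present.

From dL/dt = 0 with L > 0: 0.00988H* = 0.783, so H* = 79.3.
Substitute into dH/dt = 0: 0.299(1 - 79.3/145) = 0.0241L*.
The bracket is 0.453, giving L* = 0.136/0.0241 = 5.63.

H* ≈ 79.3, L* ≈ 5.63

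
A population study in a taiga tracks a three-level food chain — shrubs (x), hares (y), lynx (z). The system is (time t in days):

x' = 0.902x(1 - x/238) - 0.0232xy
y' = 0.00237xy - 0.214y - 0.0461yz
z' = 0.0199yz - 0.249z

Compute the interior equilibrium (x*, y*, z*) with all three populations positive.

From dz/dt = 0: 0.0199y* = 0.249, so y* = 12.5.
From dx/dt = 0: 0.902(1 - x*/238) = 0.0232·12.5, giving x* = 238·(1 - 0.322) = 161.
From dy/dt = 0: 0.00237·161 - 0.214 = 0.0461z*, so z* = 0.169/0.0461 = 3.66.

x* ≈ 161, y* ≈ 12.5, z* ≈ 3.66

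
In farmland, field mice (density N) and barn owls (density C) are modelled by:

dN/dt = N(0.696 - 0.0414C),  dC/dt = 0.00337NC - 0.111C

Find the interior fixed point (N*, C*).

Set dC/dt = 0 with C > 0: 0.00337N - 0.111 = 0, so N* = 0.111/0.00337 = 32.9.
Set dN/dt = 0 with N > 0: 0.696 - 0.0414C = 0, so C* = 0.696/0.0414 = 16.8.

N* ≈ 32.9, C* ≈ 16.8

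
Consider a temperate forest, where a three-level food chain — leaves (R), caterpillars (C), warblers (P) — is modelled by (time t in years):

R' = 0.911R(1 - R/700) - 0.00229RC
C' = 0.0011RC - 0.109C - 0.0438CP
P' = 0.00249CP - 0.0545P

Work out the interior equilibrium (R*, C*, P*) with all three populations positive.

From dP/dt = 0: 0.00249C* = 0.0545, so C* = 21.9.
From dR/dt = 0: 0.911(1 - R*/700) = 0.00229·21.9, giving R* = 700·(1 - 0.055) = 661.
From dC/dt = 0: 0.0011·661 - 0.109 = 0.0438P*, so P* = 0.619/0.0438 = 14.1.

R* ≈ 661, C* ≈ 21.9, P* ≈ 14.1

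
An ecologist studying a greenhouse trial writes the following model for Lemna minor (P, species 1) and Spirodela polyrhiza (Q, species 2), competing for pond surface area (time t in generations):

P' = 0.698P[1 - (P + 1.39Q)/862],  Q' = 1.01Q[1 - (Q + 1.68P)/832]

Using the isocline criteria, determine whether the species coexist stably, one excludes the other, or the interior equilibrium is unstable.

Compare the nullcline intercepts: K1/α12 = 862/1.39 = 620 < K2 = 832; K2/α21 = 832/1.68 = 495 < K1 = 862.
Since both are reversed, neither can invade when rare; the interior point is a saddle.

unstable coexistence (outcome depends on initial conditions)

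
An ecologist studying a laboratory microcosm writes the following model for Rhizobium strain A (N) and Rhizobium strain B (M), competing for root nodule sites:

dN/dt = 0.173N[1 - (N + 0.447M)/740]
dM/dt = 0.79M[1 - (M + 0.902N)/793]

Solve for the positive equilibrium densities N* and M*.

Setting both brackets to zero gives the nullclines N + 0.447M = 740 and 0.902N + M = 793.
Substituting M = 793 - 0.902N into the first: N(1 - 0.447·0.902) = 740 - 0.447·793.
So N* = 386/0.597 = 646, and then M* = 793 - 0.902·646 = 210.

N* ≈ 646, M* ≈ 210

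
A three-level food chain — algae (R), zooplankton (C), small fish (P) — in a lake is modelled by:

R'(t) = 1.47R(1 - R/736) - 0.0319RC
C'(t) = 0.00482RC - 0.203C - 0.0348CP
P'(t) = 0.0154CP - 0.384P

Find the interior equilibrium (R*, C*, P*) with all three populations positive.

From dP/dt = 0: 0.0154C* = 0.384, so C* = 24.9.
From dR/dt = 0: 1.47(1 - R*/736) = 0.0319·24.9, giving R* = 736·(1 - 0.541) = 338.
From dC/dt = 0: 0.00482·338 - 0.203 = 0.0348P*, so P* = 1.42/0.0348 = 40.9.

R* ≈ 338, C* ≈ 24.9, P* ≈ 40.9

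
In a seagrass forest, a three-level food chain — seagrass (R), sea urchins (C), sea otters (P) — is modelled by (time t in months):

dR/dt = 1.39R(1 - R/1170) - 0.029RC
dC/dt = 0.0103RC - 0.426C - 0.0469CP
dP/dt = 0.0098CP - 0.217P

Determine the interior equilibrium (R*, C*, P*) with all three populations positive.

From dP/dt = 0: 0.0098C* = 0.217, so C* = 22.1.
From dR/dt = 0: 1.39(1 - R*/1170) = 0.029·22.1, giving R* = 1170·(1 - 0.462) = 629.
From dC/dt = 0: 0.0103·629 - 0.426 = 0.0469P*, so P* = 6.06/0.0469 = 129.

R* ≈ 629, C* ≈ 22.1, P* ≈ 129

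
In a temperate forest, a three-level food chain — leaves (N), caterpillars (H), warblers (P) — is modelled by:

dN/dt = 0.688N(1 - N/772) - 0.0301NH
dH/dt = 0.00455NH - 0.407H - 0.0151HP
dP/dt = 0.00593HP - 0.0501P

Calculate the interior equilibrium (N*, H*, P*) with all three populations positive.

From dP/dt = 0: 0.00593H* = 0.0501, so H* = 8.45.
From dN/dt = 0: 0.688(1 - N*/772) = 0.0301·8.45, giving N* = 772·(1 - 0.37) = 487.
From dH/dt = 0: 0.00455·487 - 0.407 = 0.0151P*, so P* = 1.81/0.0151 = 120.

N* ≈ 487, H* ≈ 8.45, P* ≈ 120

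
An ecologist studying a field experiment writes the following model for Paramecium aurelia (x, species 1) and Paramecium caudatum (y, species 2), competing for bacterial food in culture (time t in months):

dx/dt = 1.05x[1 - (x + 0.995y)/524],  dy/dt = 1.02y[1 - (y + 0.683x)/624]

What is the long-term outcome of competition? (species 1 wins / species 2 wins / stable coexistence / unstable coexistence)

species 2 excludes species 1

Compare the nullcline intercepts: K1/α12 = 524/0.995 = 527 < K2 = 624; K2/α21 = 624/0.683 = 914 > K1 = 524.
Since the inequalities point opposite ways, species 2 can invade but species 1 cannot.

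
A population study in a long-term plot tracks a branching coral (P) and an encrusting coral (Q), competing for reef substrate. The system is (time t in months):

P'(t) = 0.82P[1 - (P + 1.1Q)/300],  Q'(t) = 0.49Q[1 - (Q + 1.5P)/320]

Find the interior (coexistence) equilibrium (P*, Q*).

P* ≈ 80, Q* ≈ 200

Setting both brackets to zero gives the nullclines P + 1.1Q = 300 and 1.5P + Q = 320.
Substituting Q = 320 - 1.5P into the first: P(1 - 1.1·1.5) = 300 - 1.1·320.
So P* = -52/-0.65 = 80, and then Q* = 320 - 1.5·80 = 200.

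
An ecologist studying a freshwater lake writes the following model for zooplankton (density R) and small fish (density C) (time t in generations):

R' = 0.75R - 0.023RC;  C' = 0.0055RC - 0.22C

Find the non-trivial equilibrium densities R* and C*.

Set dC/dt = 0 with C > 0: 0.0055R - 0.22 = 0, so R* = 0.22/0.0055 = 40.
Set dR/dt = 0 with R > 0: 0.75 - 0.023C = 0, so C* = 0.75/0.023 = 32.6.

R* ≈ 40, C* ≈ 32.6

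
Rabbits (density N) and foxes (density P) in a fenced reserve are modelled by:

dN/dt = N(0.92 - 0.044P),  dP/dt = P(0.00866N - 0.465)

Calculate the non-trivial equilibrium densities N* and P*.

N* ≈ 53.7, P* ≈ 20.9

Set dP/dt = 0 with P > 0: 0.00866N - 0.465 = 0, so N* = 0.465/0.00866 = 53.7.
Set dN/dt = 0 with N > 0: 0.92 - 0.044P = 0, so P* = 0.92/0.044 = 20.9.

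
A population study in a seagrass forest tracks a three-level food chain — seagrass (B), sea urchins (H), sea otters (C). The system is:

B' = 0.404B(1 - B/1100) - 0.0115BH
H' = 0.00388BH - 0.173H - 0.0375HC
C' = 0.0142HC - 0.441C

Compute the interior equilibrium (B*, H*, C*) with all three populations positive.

B* ≈ 128, H* ≈ 31.1, C* ≈ 8.59

From dC/dt = 0: 0.0142H* = 0.441, so H* = 31.1.
From dB/dt = 0: 0.404(1 - B*/1100) = 0.0115·31.1, giving B* = 1100·(1 - 0.884) = 128.
From dH/dt = 0: 0.00388·128 - 0.173 = 0.0375C*, so C* = 0.322/0.0375 = 8.59.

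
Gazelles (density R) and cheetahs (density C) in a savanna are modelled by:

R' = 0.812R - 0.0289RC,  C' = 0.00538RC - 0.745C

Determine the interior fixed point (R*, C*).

Set dC/dt = 0 with C > 0: 0.00538R - 0.745 = 0, so R* = 0.745/0.00538 = 138.
Set dR/dt = 0 with R > 0: 0.812 - 0.0289C = 0, so C* = 0.812/0.0289 = 28.1.

R* ≈ 138, C* ≈ 28.1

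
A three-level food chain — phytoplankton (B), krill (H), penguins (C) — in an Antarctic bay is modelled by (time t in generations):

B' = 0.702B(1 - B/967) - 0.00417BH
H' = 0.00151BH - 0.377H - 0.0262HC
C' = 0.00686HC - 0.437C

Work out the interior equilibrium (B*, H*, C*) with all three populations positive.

B* ≈ 601, H* ≈ 63.7, C* ≈ 20.3

From dC/dt = 0: 0.00686H* = 0.437, so H* = 63.7.
From dB/dt = 0: 0.702(1 - B*/967) = 0.00417·63.7, giving B* = 967·(1 - 0.378) = 601.
From dH/dt = 0: 0.00151·601 - 0.377 = 0.0262C*, so C* = 0.531/0.0262 = 20.3.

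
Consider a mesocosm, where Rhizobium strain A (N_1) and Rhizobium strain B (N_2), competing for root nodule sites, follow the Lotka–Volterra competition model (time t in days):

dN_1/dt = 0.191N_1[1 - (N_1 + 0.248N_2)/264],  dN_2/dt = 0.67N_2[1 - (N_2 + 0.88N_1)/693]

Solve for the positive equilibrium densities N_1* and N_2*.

Setting both brackets to zero gives the nullclines N_1 + 0.248N_2 = 264 and 0.88N_1 + N_2 = 693.
Substituting N_2 = 693 - 0.88N_1 into the first: N_1(1 - 0.248·0.88) = 264 - 0.248·693.
So N_1* = 92.1/0.782 = 118, and then N_2* = 693 - 0.88·118 = 589.

N_1* ≈ 118, N_2* ≈ 589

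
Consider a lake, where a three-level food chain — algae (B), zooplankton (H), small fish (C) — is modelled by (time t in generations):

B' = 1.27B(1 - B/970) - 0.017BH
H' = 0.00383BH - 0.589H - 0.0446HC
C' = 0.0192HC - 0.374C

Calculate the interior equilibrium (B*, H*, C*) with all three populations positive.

From dC/dt = 0: 0.0192H* = 0.374, so H* = 19.5.
From dB/dt = 0: 1.27(1 - B*/970) = 0.017·19.5, giving B* = 970·(1 - 0.261) = 717.
From dH/dt = 0: 0.00383·717 - 0.589 = 0.0446C*, so C* = 2.16/0.0446 = 48.4.

B* ≈ 717, H* ≈ 19.5, C* ≈ 48.4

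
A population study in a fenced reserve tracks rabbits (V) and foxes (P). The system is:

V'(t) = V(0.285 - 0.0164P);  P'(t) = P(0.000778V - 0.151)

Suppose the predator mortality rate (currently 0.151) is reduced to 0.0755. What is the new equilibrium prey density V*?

At the interior fixed point, setting dP/dt = 0 with P > 0 fixes V* = (predator death rate)/(VP coefficient) — independent of the other coefficients.
With the change, V* = 0.0755/0.000778 = 97; it falls from 194.

V* ≈ 97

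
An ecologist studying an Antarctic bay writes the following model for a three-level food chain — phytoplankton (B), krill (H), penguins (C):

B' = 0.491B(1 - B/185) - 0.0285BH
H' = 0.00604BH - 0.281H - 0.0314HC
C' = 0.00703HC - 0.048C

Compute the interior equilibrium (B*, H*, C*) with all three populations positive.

B* ≈ 112, H* ≈ 6.83, C* ≈ 12.5

From dC/dt = 0: 0.00703H* = 0.048, so H* = 6.83.
From dB/dt = 0: 0.491(1 - B*/185) = 0.0285·6.83, giving B* = 185·(1 - 0.396) = 112.
From dH/dt = 0: 0.00604·112 - 0.281 = 0.0314C*, so C* = 0.394/0.0314 = 12.5.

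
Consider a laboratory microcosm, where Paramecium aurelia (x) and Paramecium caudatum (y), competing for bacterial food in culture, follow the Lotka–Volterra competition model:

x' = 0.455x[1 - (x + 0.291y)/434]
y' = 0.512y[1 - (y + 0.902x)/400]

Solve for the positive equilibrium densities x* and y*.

Setting both brackets to zero gives the nullclines x + 0.291y = 434 and 0.902x + y = 400.
Substituting y = 400 - 0.902x into the first: x(1 - 0.291·0.902) = 434 - 0.291·400.
So x* = 318/0.738 = 431, and then y* = 400 - 0.902·431 = 11.6.

x* ≈ 431, y* ≈ 11.6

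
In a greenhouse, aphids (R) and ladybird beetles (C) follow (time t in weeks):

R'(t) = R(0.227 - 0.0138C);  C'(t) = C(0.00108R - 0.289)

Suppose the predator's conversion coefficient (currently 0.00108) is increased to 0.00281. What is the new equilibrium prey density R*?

At the interior fixed point, setting dC/dt = 0 with C > 0 fixes R* = (predator death rate)/(RC coefficient) — independent of the other coefficients.
With the change, R* = 0.289/0.00281 = 103; it falls from 268.

R* ≈ 103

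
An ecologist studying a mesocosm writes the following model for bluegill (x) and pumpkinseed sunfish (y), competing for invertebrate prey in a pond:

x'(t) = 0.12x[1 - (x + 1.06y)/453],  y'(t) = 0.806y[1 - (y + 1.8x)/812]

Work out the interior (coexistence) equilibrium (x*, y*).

x* ≈ 449, y* ≈ 3.74

Setting both brackets to zero gives the nullclines x + 1.06y = 453 and 1.8x + y = 812.
Substituting y = 812 - 1.8x into the first: x(1 - 1.06·1.8) = 453 - 1.06·812.
So x* = -408/-0.908 = 449, and then y* = 812 - 1.8·449 = 3.74.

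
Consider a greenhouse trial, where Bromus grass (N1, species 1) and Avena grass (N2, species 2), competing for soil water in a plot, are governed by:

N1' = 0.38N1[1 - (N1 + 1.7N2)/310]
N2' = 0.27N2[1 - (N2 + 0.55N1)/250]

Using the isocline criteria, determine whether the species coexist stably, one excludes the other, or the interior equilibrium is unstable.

Compare the nullcline intercepts: K1/α12 = 310/1.7 = 182 < K2 = 250; K2/α21 = 250/0.55 = 455 > K1 = 310.
Since the inequalities point opposite ways, species 2 can invade but species 1 cannot.

species 2 excludes species 1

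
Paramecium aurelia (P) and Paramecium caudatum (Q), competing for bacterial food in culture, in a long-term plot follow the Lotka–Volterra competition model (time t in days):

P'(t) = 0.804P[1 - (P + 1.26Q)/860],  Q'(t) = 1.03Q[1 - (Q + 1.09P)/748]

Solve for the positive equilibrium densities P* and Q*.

Setting both brackets to zero gives the nullclines P + 1.26Q = 860 and 1.09P + Q = 748.
Substituting Q = 748 - 1.09P into the first: P(1 - 1.26·1.09) = 860 - 1.26·748.
So P* = -82.5/-0.373 = 221, and then Q* = 748 - 1.09·221 = 507.

P* ≈ 221, Q* ≈ 507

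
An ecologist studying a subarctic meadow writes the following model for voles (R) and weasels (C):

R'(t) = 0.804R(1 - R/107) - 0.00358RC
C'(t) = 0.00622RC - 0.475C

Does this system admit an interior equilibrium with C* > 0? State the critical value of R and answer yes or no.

Threshold R = 76.4; K > 76.4, so yes, the predator persists.

The predator equation gives dC/dt > 0 only when R > 0.475/0.00622 = 76.4.
Without the predator, R → K = 107. Since 107 > 76.4, the predator can invade and persist.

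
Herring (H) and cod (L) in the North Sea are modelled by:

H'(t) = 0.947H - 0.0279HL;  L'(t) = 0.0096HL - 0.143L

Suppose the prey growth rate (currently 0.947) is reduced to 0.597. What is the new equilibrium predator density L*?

At the interior fixed point, setting dH/dt = 0 with H > 0 fixes L* = (prey growth rate)/(HL coefficient) — independent of the other coefficients.
With the change, L* = 0.597/0.0279 = 21.4; it falls from 33.9.

L* ≈ 21.4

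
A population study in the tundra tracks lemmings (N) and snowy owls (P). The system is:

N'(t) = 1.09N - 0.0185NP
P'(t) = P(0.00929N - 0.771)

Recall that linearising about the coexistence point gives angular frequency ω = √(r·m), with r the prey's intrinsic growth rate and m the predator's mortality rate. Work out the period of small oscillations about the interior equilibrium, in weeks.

T ≈ 6.85 weeks

Here r = 1.09 and m = 0.771, so r·m = 0.84.
ω = √0.84 = 0.917 per week, hence T = 2π/ω ≈ 6.85 weeks.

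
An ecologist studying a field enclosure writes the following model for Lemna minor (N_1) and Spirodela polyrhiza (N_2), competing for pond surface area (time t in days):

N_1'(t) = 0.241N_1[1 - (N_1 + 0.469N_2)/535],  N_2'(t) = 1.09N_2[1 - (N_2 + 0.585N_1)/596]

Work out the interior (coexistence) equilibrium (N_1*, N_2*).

Setting both brackets to zero gives the nullclines N_1 + 0.469N_2 = 535 and 0.585N_1 + N_2 = 596.
Substituting N_2 = 596 - 0.585N_1 into the first: N_1(1 - 0.469·0.585) = 535 - 0.469·596.
So N_1* = 255/0.726 = 352, and then N_2* = 596 - 0.585·352 = 390.

N_1* ≈ 352, N_2* ≈ 390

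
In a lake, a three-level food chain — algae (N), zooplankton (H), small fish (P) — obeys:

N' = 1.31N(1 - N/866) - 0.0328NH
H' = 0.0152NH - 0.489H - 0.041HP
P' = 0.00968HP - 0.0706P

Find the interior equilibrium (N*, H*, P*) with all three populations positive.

From dP/dt = 0: 0.00968H* = 0.0706, so H* = 7.29.
From dN/dt = 0: 1.31(1 - N*/866) = 0.0328·7.29, giving N* = 866·(1 - 0.183) = 708.
From dH/dt = 0: 0.0152·708 - 0.489 = 0.041P*, so P* = 10.3/0.041 = 250.

N* ≈ 708, H* ≈ 7.29, P* ≈ 250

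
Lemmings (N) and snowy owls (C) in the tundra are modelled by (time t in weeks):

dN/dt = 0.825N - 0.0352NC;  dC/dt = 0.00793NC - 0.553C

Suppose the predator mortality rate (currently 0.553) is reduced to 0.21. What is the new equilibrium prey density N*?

N* ≈ 26.5

At the interior fixed point, setting dC/dt = 0 with C > 0 fixes N* = (predator death rate)/(NC coefficient) — independent of the other coefficients.
With the change, N* = 0.21/0.00793 = 26.5; it falls from 69.7.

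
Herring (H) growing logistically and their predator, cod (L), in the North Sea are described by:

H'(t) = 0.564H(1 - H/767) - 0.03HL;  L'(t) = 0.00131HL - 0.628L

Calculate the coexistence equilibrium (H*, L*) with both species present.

From dL/dt = 0 with L > 0: 0.00131H* = 0.628, so H* = 479.
Substitute into dH/dt = 0: 0.564(1 - 479/767) = 0.03L*.
The bracket is 0.375, giving L* = 0.211/0.03 = 7.05.

H* ≈ 479, L* ≈ 7.05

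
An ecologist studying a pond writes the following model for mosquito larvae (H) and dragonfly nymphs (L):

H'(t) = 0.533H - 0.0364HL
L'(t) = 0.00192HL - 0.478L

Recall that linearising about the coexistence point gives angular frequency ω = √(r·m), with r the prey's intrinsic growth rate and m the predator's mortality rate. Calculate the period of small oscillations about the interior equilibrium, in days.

T ≈ 12.4 days

Here r = 0.533 and m = 0.478, so r·m = 0.255.
ω = √0.255 = 0.505 per day, hence T = 2π/ω ≈ 12.4 days.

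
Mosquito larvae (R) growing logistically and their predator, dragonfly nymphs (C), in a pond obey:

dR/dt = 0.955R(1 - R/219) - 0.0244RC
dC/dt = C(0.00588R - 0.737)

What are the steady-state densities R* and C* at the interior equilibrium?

From dC/dt = 0 with C > 0: 0.00588R* = 0.737, so R* = 125.
Substitute into dR/dt = 0: 0.955(1 - 125/219) = 0.0244C*.
The bracket is 0.428, giving C* = 0.408/0.0244 = 16.7.

R* ≈ 125, C* ≈ 16.7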